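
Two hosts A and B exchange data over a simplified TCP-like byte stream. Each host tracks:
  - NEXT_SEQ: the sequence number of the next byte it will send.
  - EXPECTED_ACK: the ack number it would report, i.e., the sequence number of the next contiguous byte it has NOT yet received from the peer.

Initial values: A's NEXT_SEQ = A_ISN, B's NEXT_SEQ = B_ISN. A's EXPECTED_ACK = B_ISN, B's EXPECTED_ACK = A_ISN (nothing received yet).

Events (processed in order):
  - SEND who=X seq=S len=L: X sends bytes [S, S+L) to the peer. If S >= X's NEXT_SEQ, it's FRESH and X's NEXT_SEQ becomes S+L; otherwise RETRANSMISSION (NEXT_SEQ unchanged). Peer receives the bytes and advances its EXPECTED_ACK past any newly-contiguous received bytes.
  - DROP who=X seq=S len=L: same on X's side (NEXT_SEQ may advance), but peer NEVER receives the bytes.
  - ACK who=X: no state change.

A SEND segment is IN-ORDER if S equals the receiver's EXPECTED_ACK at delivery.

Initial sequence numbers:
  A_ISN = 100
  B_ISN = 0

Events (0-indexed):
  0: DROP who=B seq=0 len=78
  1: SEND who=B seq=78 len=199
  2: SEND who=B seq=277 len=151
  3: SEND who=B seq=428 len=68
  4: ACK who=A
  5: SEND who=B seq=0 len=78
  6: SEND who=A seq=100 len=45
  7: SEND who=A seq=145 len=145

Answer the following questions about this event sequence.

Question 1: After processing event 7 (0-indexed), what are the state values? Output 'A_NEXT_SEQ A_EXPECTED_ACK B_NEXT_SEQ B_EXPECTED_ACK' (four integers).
After event 0: A_seq=100 A_ack=0 B_seq=78 B_ack=100
After event 1: A_seq=100 A_ack=0 B_seq=277 B_ack=100
After event 2: A_seq=100 A_ack=0 B_seq=428 B_ack=100
After event 3: A_seq=100 A_ack=0 B_seq=496 B_ack=100
After event 4: A_seq=100 A_ack=0 B_seq=496 B_ack=100
After event 5: A_seq=100 A_ack=496 B_seq=496 B_ack=100
After event 6: A_seq=145 A_ack=496 B_seq=496 B_ack=145
After event 7: A_seq=290 A_ack=496 B_seq=496 B_ack=290

290 496 496 290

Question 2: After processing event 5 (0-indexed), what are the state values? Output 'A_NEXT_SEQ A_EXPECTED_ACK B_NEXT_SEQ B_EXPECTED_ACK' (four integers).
After event 0: A_seq=100 A_ack=0 B_seq=78 B_ack=100
After event 1: A_seq=100 A_ack=0 B_seq=277 B_ack=100
After event 2: A_seq=100 A_ack=0 B_seq=428 B_ack=100
After event 3: A_seq=100 A_ack=0 B_seq=496 B_ack=100
After event 4: A_seq=100 A_ack=0 B_seq=496 B_ack=100
After event 5: A_seq=100 A_ack=496 B_seq=496 B_ack=100

100 496 496 100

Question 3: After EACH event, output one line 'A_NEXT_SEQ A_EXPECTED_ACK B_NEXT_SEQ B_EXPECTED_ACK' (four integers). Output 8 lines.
100 0 78 100
100 0 277 100
100 0 428 100
100 0 496 100
100 0 496 100
100 496 496 100
145 496 496 145
290 496 496 290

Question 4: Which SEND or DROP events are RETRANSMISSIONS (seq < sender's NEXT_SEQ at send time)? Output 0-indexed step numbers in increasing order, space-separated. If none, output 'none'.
Answer: 5

Derivation:
Step 0: DROP seq=0 -> fresh
Step 1: SEND seq=78 -> fresh
Step 2: SEND seq=277 -> fresh
Step 3: SEND seq=428 -> fresh
Step 5: SEND seq=0 -> retransmit
Step 6: SEND seq=100 -> fresh
Step 7: SEND seq=145 -> fresh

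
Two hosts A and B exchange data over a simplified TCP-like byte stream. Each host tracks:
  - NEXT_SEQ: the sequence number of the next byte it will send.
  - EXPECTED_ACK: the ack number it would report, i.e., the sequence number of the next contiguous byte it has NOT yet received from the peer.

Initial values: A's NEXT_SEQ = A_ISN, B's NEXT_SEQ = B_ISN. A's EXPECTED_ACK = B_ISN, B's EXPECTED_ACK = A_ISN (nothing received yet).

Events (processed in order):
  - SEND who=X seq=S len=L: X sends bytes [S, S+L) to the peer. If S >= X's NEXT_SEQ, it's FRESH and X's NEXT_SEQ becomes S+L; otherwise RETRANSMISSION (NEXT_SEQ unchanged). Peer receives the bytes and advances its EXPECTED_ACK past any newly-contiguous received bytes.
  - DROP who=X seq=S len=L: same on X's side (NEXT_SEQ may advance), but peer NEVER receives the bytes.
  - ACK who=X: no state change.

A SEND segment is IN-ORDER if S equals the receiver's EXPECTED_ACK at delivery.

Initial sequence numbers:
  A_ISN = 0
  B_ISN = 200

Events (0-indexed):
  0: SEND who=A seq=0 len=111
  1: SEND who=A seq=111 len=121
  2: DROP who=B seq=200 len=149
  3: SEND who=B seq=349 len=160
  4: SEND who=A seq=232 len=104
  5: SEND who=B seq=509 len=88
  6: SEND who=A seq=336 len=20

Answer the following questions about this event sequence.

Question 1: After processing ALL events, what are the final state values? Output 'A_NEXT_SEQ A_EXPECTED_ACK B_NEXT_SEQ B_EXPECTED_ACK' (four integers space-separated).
Answer: 356 200 597 356

Derivation:
After event 0: A_seq=111 A_ack=200 B_seq=200 B_ack=111
After event 1: A_seq=232 A_ack=200 B_seq=200 B_ack=232
After event 2: A_seq=232 A_ack=200 B_seq=349 B_ack=232
After event 3: A_seq=232 A_ack=200 B_seq=509 B_ack=232
After event 4: A_seq=336 A_ack=200 B_seq=509 B_ack=336
After event 5: A_seq=336 A_ack=200 B_seq=597 B_ack=336
After event 6: A_seq=356 A_ack=200 B_seq=597 B_ack=356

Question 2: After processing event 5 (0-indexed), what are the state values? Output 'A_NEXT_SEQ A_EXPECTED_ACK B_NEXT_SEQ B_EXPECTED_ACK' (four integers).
After event 0: A_seq=111 A_ack=200 B_seq=200 B_ack=111
After event 1: A_seq=232 A_ack=200 B_seq=200 B_ack=232
After event 2: A_seq=232 A_ack=200 B_seq=349 B_ack=232
After event 3: A_seq=232 A_ack=200 B_seq=509 B_ack=232
After event 4: A_seq=336 A_ack=200 B_seq=509 B_ack=336
After event 5: A_seq=336 A_ack=200 B_seq=597 B_ack=336

336 200 597 336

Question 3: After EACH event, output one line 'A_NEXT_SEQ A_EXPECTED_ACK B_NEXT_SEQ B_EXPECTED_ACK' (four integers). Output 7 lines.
111 200 200 111
232 200 200 232
232 200 349 232
232 200 509 232
336 200 509 336
336 200 597 336
356 200 597 356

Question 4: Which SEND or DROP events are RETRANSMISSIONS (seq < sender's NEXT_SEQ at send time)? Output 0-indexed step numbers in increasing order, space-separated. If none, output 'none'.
Answer: none

Derivation:
Step 0: SEND seq=0 -> fresh
Step 1: SEND seq=111 -> fresh
Step 2: DROP seq=200 -> fresh
Step 3: SEND seq=349 -> fresh
Step 4: SEND seq=232 -> fresh
Step 5: SEND seq=509 -> fresh
Step 6: SEND seq=336 -> fresh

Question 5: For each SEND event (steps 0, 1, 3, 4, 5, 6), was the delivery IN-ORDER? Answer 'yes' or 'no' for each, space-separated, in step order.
Answer: yes yes no yes no yes

Derivation:
Step 0: SEND seq=0 -> in-order
Step 1: SEND seq=111 -> in-order
Step 3: SEND seq=349 -> out-of-order
Step 4: SEND seq=232 -> in-order
Step 5: SEND seq=509 -> out-of-order
Step 6: SEND seq=336 -> in-order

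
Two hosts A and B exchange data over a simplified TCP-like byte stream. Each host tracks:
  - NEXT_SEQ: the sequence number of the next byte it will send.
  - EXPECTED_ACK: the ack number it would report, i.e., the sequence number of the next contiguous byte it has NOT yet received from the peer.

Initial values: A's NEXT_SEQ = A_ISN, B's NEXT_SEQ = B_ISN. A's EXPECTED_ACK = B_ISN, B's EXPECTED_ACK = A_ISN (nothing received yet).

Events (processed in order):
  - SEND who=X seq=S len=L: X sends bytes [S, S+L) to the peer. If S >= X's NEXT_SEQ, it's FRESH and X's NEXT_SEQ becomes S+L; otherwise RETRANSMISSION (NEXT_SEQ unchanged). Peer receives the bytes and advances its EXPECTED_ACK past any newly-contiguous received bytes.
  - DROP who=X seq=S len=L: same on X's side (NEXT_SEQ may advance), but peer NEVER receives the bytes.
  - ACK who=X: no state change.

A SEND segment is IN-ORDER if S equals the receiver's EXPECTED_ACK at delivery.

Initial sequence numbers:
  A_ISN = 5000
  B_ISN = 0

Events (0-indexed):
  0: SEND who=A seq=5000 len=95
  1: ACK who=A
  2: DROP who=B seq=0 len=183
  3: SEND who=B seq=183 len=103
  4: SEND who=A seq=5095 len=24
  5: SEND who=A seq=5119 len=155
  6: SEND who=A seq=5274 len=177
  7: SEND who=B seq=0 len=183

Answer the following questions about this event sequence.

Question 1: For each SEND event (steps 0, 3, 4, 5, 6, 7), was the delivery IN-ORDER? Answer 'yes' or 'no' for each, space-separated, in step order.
Answer: yes no yes yes yes yes

Derivation:
Step 0: SEND seq=5000 -> in-order
Step 3: SEND seq=183 -> out-of-order
Step 4: SEND seq=5095 -> in-order
Step 5: SEND seq=5119 -> in-order
Step 6: SEND seq=5274 -> in-order
Step 7: SEND seq=0 -> in-order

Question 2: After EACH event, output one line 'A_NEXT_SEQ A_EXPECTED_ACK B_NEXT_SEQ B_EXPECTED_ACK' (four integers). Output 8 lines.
5095 0 0 5095
5095 0 0 5095
5095 0 183 5095
5095 0 286 5095
5119 0 286 5119
5274 0 286 5274
5451 0 286 5451
5451 286 286 5451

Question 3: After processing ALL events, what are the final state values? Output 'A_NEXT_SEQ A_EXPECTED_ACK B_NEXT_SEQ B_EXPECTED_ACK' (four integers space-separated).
After event 0: A_seq=5095 A_ack=0 B_seq=0 B_ack=5095
After event 1: A_seq=5095 A_ack=0 B_seq=0 B_ack=5095
After event 2: A_seq=5095 A_ack=0 B_seq=183 B_ack=5095
After event 3: A_seq=5095 A_ack=0 B_seq=286 B_ack=5095
After event 4: A_seq=5119 A_ack=0 B_seq=286 B_ack=5119
After event 5: A_seq=5274 A_ack=0 B_seq=286 B_ack=5274
After event 6: A_seq=5451 A_ack=0 B_seq=286 B_ack=5451
After event 7: A_seq=5451 A_ack=286 B_seq=286 B_ack=5451

Answer: 5451 286 286 5451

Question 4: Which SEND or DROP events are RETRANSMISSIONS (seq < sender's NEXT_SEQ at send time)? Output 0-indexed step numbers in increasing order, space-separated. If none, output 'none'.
Step 0: SEND seq=5000 -> fresh
Step 2: DROP seq=0 -> fresh
Step 3: SEND seq=183 -> fresh
Step 4: SEND seq=5095 -> fresh
Step 5: SEND seq=5119 -> fresh
Step 6: SEND seq=5274 -> fresh
Step 7: SEND seq=0 -> retransmit

Answer: 7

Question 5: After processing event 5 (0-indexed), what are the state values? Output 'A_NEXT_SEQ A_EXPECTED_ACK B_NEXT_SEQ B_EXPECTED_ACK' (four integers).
After event 0: A_seq=5095 A_ack=0 B_seq=0 B_ack=5095
After event 1: A_seq=5095 A_ack=0 B_seq=0 B_ack=5095
After event 2: A_seq=5095 A_ack=0 B_seq=183 B_ack=5095
After event 3: A_seq=5095 A_ack=0 B_seq=286 B_ack=5095
After event 4: A_seq=5119 A_ack=0 B_seq=286 B_ack=5119
After event 5: A_seq=5274 A_ack=0 B_seq=286 B_ack=5274

5274 0 286 5274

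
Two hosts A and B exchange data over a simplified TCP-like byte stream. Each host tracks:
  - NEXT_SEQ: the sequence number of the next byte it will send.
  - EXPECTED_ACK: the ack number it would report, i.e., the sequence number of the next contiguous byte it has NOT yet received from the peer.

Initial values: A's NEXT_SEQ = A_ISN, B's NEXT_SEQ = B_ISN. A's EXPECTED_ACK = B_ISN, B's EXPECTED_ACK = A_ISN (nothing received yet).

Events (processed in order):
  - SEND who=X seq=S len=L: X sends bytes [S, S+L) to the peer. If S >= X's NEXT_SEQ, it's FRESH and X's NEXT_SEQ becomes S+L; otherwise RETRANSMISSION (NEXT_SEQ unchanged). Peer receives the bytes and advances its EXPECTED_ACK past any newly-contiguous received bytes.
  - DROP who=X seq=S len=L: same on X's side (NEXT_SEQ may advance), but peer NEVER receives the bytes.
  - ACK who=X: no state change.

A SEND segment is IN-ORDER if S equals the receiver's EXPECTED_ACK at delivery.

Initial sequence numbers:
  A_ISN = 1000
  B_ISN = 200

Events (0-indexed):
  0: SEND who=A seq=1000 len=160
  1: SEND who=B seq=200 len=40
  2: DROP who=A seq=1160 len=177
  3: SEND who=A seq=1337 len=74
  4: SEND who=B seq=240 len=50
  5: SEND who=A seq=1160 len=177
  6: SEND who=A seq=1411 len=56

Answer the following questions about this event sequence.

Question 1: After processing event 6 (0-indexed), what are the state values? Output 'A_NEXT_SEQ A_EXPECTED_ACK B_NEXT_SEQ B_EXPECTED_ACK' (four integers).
After event 0: A_seq=1160 A_ack=200 B_seq=200 B_ack=1160
After event 1: A_seq=1160 A_ack=240 B_seq=240 B_ack=1160
After event 2: A_seq=1337 A_ack=240 B_seq=240 B_ack=1160
After event 3: A_seq=1411 A_ack=240 B_seq=240 B_ack=1160
After event 4: A_seq=1411 A_ack=290 B_seq=290 B_ack=1160
After event 5: A_seq=1411 A_ack=290 B_seq=290 B_ack=1411
After event 6: A_seq=1467 A_ack=290 B_seq=290 B_ack=1467

1467 290 290 1467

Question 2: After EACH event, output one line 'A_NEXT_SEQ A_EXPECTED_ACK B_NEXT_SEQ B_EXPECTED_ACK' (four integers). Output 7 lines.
1160 200 200 1160
1160 240 240 1160
1337 240 240 1160
1411 240 240 1160
1411 290 290 1160
1411 290 290 1411
1467 290 290 1467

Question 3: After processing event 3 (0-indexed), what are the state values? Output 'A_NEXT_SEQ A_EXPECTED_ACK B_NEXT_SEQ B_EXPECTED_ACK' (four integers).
After event 0: A_seq=1160 A_ack=200 B_seq=200 B_ack=1160
After event 1: A_seq=1160 A_ack=240 B_seq=240 B_ack=1160
After event 2: A_seq=1337 A_ack=240 B_seq=240 B_ack=1160
After event 3: A_seq=1411 A_ack=240 B_seq=240 B_ack=1160

1411 240 240 1160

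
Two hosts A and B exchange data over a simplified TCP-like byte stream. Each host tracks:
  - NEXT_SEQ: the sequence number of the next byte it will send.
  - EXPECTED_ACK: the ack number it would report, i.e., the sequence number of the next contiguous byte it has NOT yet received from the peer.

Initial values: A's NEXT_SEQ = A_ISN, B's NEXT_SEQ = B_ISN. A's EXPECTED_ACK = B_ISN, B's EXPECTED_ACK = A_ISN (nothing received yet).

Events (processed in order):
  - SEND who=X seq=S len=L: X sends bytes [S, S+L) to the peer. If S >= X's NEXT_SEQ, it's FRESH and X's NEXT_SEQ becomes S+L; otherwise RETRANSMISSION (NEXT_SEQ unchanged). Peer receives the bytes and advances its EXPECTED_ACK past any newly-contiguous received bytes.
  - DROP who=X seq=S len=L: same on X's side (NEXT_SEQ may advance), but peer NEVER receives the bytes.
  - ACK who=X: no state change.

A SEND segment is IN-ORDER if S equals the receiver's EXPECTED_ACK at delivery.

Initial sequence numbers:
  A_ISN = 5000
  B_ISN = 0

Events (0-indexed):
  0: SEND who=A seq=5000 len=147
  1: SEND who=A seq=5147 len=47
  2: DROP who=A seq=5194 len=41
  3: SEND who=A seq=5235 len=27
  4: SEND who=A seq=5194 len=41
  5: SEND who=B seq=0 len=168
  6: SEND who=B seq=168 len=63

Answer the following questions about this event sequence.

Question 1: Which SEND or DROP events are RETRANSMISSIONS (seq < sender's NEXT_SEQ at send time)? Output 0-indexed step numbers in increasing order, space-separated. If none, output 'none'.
Answer: 4

Derivation:
Step 0: SEND seq=5000 -> fresh
Step 1: SEND seq=5147 -> fresh
Step 2: DROP seq=5194 -> fresh
Step 3: SEND seq=5235 -> fresh
Step 4: SEND seq=5194 -> retransmit
Step 5: SEND seq=0 -> fresh
Step 6: SEND seq=168 -> fresh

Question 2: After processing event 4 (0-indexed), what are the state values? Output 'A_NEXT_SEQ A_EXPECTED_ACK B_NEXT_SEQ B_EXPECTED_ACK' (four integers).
After event 0: A_seq=5147 A_ack=0 B_seq=0 B_ack=5147
After event 1: A_seq=5194 A_ack=0 B_seq=0 B_ack=5194
After event 2: A_seq=5235 A_ack=0 B_seq=0 B_ack=5194
After event 3: A_seq=5262 A_ack=0 B_seq=0 B_ack=5194
After event 4: A_seq=5262 A_ack=0 B_seq=0 B_ack=5262

5262 0 0 5262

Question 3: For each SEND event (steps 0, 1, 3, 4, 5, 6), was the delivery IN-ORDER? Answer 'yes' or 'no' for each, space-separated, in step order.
Step 0: SEND seq=5000 -> in-order
Step 1: SEND seq=5147 -> in-order
Step 3: SEND seq=5235 -> out-of-order
Step 4: SEND seq=5194 -> in-order
Step 5: SEND seq=0 -> in-order
Step 6: SEND seq=168 -> in-order

Answer: yes yes no yes yes yes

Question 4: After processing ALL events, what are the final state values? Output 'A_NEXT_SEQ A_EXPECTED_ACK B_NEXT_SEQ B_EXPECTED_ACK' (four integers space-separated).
Answer: 5262 231 231 5262

Derivation:
After event 0: A_seq=5147 A_ack=0 B_seq=0 B_ack=5147
After event 1: A_seq=5194 A_ack=0 B_seq=0 B_ack=5194
After event 2: A_seq=5235 A_ack=0 B_seq=0 B_ack=5194
After event 3: A_seq=5262 A_ack=0 B_seq=0 B_ack=5194
After event 4: A_seq=5262 A_ack=0 B_seq=0 B_ack=5262
After event 5: A_seq=5262 A_ack=168 B_seq=168 B_ack=5262
After event 6: A_seq=5262 A_ack=231 B_seq=231 B_ack=5262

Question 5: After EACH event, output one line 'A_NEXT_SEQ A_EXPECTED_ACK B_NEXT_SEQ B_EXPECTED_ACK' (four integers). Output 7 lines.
5147 0 0 5147
5194 0 0 5194
5235 0 0 5194
5262 0 0 5194
5262 0 0 5262
5262 168 168 5262
5262 231 231 5262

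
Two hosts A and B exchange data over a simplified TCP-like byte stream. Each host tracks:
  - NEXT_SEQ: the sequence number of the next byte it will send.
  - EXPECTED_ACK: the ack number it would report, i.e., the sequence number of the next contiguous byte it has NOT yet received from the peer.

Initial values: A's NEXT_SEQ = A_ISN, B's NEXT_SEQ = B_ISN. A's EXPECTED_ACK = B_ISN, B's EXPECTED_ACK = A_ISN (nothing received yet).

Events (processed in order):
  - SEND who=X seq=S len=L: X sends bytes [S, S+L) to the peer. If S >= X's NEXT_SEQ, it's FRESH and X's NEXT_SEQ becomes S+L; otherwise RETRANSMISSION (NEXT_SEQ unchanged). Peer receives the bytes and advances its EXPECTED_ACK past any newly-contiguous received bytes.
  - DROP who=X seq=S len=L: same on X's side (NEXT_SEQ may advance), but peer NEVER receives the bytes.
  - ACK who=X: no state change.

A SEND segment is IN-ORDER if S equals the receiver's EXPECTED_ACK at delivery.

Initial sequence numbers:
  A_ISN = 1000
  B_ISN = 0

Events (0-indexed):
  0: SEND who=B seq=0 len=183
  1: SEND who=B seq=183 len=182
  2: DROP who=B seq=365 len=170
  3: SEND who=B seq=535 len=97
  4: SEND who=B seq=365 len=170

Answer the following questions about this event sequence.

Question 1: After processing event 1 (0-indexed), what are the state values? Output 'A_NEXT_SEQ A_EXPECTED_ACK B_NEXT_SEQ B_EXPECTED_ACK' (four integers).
After event 0: A_seq=1000 A_ack=183 B_seq=183 B_ack=1000
After event 1: A_seq=1000 A_ack=365 B_seq=365 B_ack=1000

1000 365 365 1000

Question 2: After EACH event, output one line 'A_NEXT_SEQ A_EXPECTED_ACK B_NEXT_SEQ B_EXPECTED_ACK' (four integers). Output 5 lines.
1000 183 183 1000
1000 365 365 1000
1000 365 535 1000
1000 365 632 1000
1000 632 632 1000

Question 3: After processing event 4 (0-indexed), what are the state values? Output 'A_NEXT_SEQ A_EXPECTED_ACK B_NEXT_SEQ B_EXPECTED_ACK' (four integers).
After event 0: A_seq=1000 A_ack=183 B_seq=183 B_ack=1000
After event 1: A_seq=1000 A_ack=365 B_seq=365 B_ack=1000
After event 2: A_seq=1000 A_ack=365 B_seq=535 B_ack=1000
After event 3: A_seq=1000 A_ack=365 B_seq=632 B_ack=1000
After event 4: A_seq=1000 A_ack=632 B_seq=632 B_ack=1000

1000 632 632 1000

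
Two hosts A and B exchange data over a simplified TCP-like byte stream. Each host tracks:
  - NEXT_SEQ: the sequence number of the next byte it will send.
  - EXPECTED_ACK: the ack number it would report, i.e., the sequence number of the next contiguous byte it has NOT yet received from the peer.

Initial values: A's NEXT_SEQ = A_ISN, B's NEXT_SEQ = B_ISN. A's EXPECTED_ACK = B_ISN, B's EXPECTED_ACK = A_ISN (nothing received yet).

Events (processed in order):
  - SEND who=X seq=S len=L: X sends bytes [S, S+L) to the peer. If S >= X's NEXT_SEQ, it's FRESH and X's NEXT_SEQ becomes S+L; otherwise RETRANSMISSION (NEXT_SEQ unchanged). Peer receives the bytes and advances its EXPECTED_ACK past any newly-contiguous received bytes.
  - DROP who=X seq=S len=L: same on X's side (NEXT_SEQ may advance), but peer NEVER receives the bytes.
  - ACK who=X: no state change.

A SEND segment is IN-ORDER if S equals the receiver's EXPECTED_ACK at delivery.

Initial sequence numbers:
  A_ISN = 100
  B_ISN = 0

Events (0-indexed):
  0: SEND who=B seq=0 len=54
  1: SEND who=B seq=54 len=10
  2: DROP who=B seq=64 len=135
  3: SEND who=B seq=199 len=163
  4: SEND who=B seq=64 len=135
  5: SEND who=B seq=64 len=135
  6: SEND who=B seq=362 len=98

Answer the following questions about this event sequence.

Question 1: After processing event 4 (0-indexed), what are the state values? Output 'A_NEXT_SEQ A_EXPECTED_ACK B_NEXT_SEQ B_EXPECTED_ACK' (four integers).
After event 0: A_seq=100 A_ack=54 B_seq=54 B_ack=100
After event 1: A_seq=100 A_ack=64 B_seq=64 B_ack=100
After event 2: A_seq=100 A_ack=64 B_seq=199 B_ack=100
After event 3: A_seq=100 A_ack=64 B_seq=362 B_ack=100
After event 4: A_seq=100 A_ack=362 B_seq=362 B_ack=100

100 362 362 100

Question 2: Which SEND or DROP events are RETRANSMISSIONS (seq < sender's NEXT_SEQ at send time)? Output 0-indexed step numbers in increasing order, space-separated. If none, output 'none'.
Answer: 4 5

Derivation:
Step 0: SEND seq=0 -> fresh
Step 1: SEND seq=54 -> fresh
Step 2: DROP seq=64 -> fresh
Step 3: SEND seq=199 -> fresh
Step 4: SEND seq=64 -> retransmit
Step 5: SEND seq=64 -> retransmit
Step 6: SEND seq=362 -> fresh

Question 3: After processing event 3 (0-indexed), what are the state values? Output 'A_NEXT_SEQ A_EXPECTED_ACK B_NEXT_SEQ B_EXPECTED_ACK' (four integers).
After event 0: A_seq=100 A_ack=54 B_seq=54 B_ack=100
After event 1: A_seq=100 A_ack=64 B_seq=64 B_ack=100
After event 2: A_seq=100 A_ack=64 B_seq=199 B_ack=100
After event 3: A_seq=100 A_ack=64 B_seq=362 B_ack=100

100 64 362 100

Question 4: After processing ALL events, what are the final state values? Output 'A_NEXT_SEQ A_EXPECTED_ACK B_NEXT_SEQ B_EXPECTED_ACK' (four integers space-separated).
After event 0: A_seq=100 A_ack=54 B_seq=54 B_ack=100
After event 1: A_seq=100 A_ack=64 B_seq=64 B_ack=100
After event 2: A_seq=100 A_ack=64 B_seq=199 B_ack=100
After event 3: A_seq=100 A_ack=64 B_seq=362 B_ack=100
After event 4: A_seq=100 A_ack=362 B_seq=362 B_ack=100
After event 5: A_seq=100 A_ack=362 B_seq=362 B_ack=100
After event 6: A_seq=100 A_ack=460 B_seq=460 B_ack=100

Answer: 100 460 460 100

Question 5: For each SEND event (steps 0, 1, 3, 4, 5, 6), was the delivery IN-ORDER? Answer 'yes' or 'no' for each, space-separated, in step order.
Step 0: SEND seq=0 -> in-order
Step 1: SEND seq=54 -> in-order
Step 3: SEND seq=199 -> out-of-order
Step 4: SEND seq=64 -> in-order
Step 5: SEND seq=64 -> out-of-order
Step 6: SEND seq=362 -> in-order

Answer: yes yes no yes no yes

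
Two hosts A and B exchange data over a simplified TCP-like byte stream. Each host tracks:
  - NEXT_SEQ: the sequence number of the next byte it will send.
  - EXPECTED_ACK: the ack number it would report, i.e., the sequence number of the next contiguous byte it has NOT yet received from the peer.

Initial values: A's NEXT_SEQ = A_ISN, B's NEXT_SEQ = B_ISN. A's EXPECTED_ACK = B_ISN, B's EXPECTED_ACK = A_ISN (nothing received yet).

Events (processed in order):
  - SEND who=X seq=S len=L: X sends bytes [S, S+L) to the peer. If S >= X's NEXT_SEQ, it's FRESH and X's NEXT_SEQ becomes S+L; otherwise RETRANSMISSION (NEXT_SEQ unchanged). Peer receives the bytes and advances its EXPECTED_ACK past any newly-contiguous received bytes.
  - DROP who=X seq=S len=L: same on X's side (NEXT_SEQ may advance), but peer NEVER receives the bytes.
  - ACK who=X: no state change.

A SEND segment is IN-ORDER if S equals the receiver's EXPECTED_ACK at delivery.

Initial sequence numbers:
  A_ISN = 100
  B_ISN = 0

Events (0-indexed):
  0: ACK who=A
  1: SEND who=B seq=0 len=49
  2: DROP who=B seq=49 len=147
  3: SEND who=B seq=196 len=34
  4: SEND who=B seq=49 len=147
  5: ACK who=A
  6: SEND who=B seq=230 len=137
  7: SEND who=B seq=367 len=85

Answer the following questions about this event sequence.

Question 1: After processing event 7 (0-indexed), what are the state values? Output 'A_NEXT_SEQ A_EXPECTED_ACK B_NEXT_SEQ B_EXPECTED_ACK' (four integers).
After event 0: A_seq=100 A_ack=0 B_seq=0 B_ack=100
After event 1: A_seq=100 A_ack=49 B_seq=49 B_ack=100
After event 2: A_seq=100 A_ack=49 B_seq=196 B_ack=100
After event 3: A_seq=100 A_ack=49 B_seq=230 B_ack=100
After event 4: A_seq=100 A_ack=230 B_seq=230 B_ack=100
After event 5: A_seq=100 A_ack=230 B_seq=230 B_ack=100
After event 6: A_seq=100 A_ack=367 B_seq=367 B_ack=100
After event 7: A_seq=100 A_ack=452 B_seq=452 B_ack=100

100 452 452 100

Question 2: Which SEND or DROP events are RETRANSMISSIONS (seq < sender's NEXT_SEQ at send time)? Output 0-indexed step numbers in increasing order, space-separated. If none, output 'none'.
Step 1: SEND seq=0 -> fresh
Step 2: DROP seq=49 -> fresh
Step 3: SEND seq=196 -> fresh
Step 4: SEND seq=49 -> retransmit
Step 6: SEND seq=230 -> fresh
Step 7: SEND seq=367 -> fresh

Answer: 4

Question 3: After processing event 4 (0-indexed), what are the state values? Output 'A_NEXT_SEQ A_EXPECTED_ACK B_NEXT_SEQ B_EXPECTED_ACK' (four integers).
After event 0: A_seq=100 A_ack=0 B_seq=0 B_ack=100
After event 1: A_seq=100 A_ack=49 B_seq=49 B_ack=100
After event 2: A_seq=100 A_ack=49 B_seq=196 B_ack=100
After event 3: A_seq=100 A_ack=49 B_seq=230 B_ack=100
After event 4: A_seq=100 A_ack=230 B_seq=230 B_ack=100

100 230 230 100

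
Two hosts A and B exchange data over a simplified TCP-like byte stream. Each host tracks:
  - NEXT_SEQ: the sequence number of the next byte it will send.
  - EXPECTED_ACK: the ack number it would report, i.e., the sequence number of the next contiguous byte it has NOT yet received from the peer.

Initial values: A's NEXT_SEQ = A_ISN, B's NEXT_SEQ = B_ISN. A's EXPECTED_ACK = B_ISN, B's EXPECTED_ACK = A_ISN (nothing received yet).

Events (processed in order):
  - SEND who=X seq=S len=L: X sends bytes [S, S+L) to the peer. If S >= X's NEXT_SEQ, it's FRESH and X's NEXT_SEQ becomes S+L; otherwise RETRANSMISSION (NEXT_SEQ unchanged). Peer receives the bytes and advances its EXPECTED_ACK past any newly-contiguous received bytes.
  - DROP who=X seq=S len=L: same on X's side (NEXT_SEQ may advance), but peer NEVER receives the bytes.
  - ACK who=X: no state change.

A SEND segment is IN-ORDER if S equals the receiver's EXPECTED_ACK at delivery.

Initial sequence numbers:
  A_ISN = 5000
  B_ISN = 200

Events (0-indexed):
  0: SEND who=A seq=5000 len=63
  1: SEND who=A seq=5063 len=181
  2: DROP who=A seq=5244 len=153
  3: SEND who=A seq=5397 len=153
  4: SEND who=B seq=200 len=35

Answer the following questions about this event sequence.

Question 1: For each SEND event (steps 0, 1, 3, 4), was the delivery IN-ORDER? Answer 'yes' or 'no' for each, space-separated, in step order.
Step 0: SEND seq=5000 -> in-order
Step 1: SEND seq=5063 -> in-order
Step 3: SEND seq=5397 -> out-of-order
Step 4: SEND seq=200 -> in-order

Answer: yes yes no yes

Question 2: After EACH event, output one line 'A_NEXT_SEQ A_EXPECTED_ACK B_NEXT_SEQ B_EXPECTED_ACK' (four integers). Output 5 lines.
5063 200 200 5063
5244 200 200 5244
5397 200 200 5244
5550 200 200 5244
5550 235 235 5244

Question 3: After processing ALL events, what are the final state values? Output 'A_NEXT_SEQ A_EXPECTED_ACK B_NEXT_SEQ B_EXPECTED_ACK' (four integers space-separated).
Answer: 5550 235 235 5244

Derivation:
After event 0: A_seq=5063 A_ack=200 B_seq=200 B_ack=5063
After event 1: A_seq=5244 A_ack=200 B_seq=200 B_ack=5244
After event 2: A_seq=5397 A_ack=200 B_seq=200 B_ack=5244
After event 3: A_seq=5550 A_ack=200 B_seq=200 B_ack=5244
After event 4: A_seq=5550 A_ack=235 B_seq=235 B_ack=5244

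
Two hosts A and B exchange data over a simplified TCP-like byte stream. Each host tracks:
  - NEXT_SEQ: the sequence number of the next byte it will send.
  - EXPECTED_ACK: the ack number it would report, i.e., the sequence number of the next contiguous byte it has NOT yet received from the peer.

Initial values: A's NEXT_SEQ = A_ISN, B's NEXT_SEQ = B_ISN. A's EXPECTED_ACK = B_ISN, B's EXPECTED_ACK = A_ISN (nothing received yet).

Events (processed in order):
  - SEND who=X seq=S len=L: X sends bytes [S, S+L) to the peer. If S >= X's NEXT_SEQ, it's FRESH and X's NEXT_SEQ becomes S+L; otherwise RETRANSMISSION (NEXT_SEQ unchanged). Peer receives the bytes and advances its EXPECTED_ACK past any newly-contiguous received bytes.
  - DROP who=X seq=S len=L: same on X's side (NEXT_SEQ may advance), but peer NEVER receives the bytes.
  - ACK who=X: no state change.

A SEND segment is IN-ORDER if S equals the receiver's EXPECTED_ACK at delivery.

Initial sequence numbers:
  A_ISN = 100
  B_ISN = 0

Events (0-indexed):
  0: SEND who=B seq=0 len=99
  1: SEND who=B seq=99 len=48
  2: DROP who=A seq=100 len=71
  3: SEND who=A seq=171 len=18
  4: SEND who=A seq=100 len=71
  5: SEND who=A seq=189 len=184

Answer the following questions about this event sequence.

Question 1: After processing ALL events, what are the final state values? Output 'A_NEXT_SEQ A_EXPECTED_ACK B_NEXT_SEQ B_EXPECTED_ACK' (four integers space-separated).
Answer: 373 147 147 373

Derivation:
After event 0: A_seq=100 A_ack=99 B_seq=99 B_ack=100
After event 1: A_seq=100 A_ack=147 B_seq=147 B_ack=100
After event 2: A_seq=171 A_ack=147 B_seq=147 B_ack=100
After event 3: A_seq=189 A_ack=147 B_seq=147 B_ack=100
After event 4: A_seq=189 A_ack=147 B_seq=147 B_ack=189
After event 5: A_seq=373 A_ack=147 B_seq=147 B_ack=373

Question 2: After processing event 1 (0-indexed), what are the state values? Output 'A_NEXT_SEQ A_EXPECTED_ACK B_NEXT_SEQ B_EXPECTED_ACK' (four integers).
After event 0: A_seq=100 A_ack=99 B_seq=99 B_ack=100
After event 1: A_seq=100 A_ack=147 B_seq=147 B_ack=100

100 147 147 100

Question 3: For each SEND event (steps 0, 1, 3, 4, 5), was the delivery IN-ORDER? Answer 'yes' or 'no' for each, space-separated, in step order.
Step 0: SEND seq=0 -> in-order
Step 1: SEND seq=99 -> in-order
Step 3: SEND seq=171 -> out-of-order
Step 4: SEND seq=100 -> in-order
Step 5: SEND seq=189 -> in-order

Answer: yes yes no yes yes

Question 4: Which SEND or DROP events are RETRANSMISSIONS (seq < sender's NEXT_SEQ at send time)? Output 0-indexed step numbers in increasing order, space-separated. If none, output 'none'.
Step 0: SEND seq=0 -> fresh
Step 1: SEND seq=99 -> fresh
Step 2: DROP seq=100 -> fresh
Step 3: SEND seq=171 -> fresh
Step 4: SEND seq=100 -> retransmit
Step 5: SEND seq=189 -> fresh

Answer: 4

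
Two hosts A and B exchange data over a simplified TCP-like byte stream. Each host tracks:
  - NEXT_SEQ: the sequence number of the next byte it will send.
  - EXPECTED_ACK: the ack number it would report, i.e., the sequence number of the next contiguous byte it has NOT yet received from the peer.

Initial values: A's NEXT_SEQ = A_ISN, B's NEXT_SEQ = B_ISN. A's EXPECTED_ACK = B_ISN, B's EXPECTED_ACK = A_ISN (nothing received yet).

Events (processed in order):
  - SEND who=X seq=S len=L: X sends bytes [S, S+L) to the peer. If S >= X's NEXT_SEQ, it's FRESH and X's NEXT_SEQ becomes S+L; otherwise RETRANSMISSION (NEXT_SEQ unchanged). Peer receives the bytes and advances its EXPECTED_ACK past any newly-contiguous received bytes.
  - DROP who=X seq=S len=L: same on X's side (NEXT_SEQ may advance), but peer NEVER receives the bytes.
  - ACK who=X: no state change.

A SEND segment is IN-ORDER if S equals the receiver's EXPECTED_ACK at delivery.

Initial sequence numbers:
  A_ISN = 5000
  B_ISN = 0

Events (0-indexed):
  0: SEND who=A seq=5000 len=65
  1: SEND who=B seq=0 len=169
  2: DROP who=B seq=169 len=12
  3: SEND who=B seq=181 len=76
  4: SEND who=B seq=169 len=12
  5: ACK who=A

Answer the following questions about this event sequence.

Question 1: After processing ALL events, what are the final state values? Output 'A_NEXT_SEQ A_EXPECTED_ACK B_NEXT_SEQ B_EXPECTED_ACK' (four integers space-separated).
After event 0: A_seq=5065 A_ack=0 B_seq=0 B_ack=5065
After event 1: A_seq=5065 A_ack=169 B_seq=169 B_ack=5065
After event 2: A_seq=5065 A_ack=169 B_seq=181 B_ack=5065
After event 3: A_seq=5065 A_ack=169 B_seq=257 B_ack=5065
After event 4: A_seq=5065 A_ack=257 B_seq=257 B_ack=5065
After event 5: A_seq=5065 A_ack=257 B_seq=257 B_ack=5065

Answer: 5065 257 257 5065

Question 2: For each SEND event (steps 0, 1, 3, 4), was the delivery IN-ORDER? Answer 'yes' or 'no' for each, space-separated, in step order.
Answer: yes yes no yes

Derivation:
Step 0: SEND seq=5000 -> in-order
Step 1: SEND seq=0 -> in-order
Step 3: SEND seq=181 -> out-of-order
Step 4: SEND seq=169 -> in-order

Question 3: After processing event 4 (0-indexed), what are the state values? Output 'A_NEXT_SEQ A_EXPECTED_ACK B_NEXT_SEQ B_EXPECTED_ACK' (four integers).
After event 0: A_seq=5065 A_ack=0 B_seq=0 B_ack=5065
After event 1: A_seq=5065 A_ack=169 B_seq=169 B_ack=5065
After event 2: A_seq=5065 A_ack=169 B_seq=181 B_ack=5065
After event 3: A_seq=5065 A_ack=169 B_seq=257 B_ack=5065
After event 4: A_seq=5065 A_ack=257 B_seq=257 B_ack=5065

5065 257 257 5065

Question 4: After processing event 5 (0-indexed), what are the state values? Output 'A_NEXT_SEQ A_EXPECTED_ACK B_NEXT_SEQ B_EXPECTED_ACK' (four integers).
After event 0: A_seq=5065 A_ack=0 B_seq=0 B_ack=5065
After event 1: A_seq=5065 A_ack=169 B_seq=169 B_ack=5065
After event 2: A_seq=5065 A_ack=169 B_seq=181 B_ack=5065
After event 3: A_seq=5065 A_ack=169 B_seq=257 B_ack=5065
After event 4: A_seq=5065 A_ack=257 B_seq=257 B_ack=5065
After event 5: A_seq=5065 A_ack=257 B_seq=257 B_ack=5065

5065 257 257 5065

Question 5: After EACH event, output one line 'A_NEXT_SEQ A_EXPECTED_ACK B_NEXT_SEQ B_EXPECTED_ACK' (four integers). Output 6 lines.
5065 0 0 5065
5065 169 169 5065
5065 169 181 5065
5065 169 257 5065
5065 257 257 5065
5065 257 257 5065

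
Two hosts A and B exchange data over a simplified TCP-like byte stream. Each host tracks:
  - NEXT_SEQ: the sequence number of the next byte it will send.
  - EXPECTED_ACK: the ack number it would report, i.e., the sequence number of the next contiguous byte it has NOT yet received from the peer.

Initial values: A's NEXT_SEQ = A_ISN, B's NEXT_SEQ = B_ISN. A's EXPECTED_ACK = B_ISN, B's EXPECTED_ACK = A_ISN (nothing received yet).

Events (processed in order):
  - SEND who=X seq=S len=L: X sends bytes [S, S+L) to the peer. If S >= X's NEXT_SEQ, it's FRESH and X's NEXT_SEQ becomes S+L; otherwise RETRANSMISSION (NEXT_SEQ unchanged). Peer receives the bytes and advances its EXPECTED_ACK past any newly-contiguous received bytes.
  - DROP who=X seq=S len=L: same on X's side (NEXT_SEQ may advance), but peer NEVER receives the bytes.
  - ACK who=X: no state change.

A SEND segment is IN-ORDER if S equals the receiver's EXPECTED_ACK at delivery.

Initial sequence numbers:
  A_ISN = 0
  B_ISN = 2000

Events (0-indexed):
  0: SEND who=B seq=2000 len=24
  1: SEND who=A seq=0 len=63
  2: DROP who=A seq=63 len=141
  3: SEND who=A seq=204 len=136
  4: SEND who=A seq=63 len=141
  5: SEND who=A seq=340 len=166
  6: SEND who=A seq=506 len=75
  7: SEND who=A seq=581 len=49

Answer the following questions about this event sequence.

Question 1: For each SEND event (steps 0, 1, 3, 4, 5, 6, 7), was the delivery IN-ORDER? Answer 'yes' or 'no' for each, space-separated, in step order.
Answer: yes yes no yes yes yes yes

Derivation:
Step 0: SEND seq=2000 -> in-order
Step 1: SEND seq=0 -> in-order
Step 3: SEND seq=204 -> out-of-order
Step 4: SEND seq=63 -> in-order
Step 5: SEND seq=340 -> in-order
Step 6: SEND seq=506 -> in-order
Step 7: SEND seq=581 -> in-order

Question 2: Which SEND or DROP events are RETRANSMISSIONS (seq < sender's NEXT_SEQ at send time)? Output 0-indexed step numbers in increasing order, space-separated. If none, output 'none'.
Step 0: SEND seq=2000 -> fresh
Step 1: SEND seq=0 -> fresh
Step 2: DROP seq=63 -> fresh
Step 3: SEND seq=204 -> fresh
Step 4: SEND seq=63 -> retransmit
Step 5: SEND seq=340 -> fresh
Step 6: SEND seq=506 -> fresh
Step 7: SEND seq=581 -> fresh

Answer: 4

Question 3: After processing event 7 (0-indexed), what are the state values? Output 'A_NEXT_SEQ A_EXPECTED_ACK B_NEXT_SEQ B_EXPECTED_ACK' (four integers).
After event 0: A_seq=0 A_ack=2024 B_seq=2024 B_ack=0
After event 1: A_seq=63 A_ack=2024 B_seq=2024 B_ack=63
After event 2: A_seq=204 A_ack=2024 B_seq=2024 B_ack=63
After event 3: A_seq=340 A_ack=2024 B_seq=2024 B_ack=63
After event 4: A_seq=340 A_ack=2024 B_seq=2024 B_ack=340
After event 5: A_seq=506 A_ack=2024 B_seq=2024 B_ack=506
After event 6: A_seq=581 A_ack=2024 B_seq=2024 B_ack=581
After event 7: A_seq=630 A_ack=2024 B_seq=2024 B_ack=630

630 2024 2024 630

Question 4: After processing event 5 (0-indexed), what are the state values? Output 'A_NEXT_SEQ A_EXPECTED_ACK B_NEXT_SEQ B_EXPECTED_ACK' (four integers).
After event 0: A_seq=0 A_ack=2024 B_seq=2024 B_ack=0
After event 1: A_seq=63 A_ack=2024 B_seq=2024 B_ack=63
After event 2: A_seq=204 A_ack=2024 B_seq=2024 B_ack=63
After event 3: A_seq=340 A_ack=2024 B_seq=2024 B_ack=63
After event 4: A_seq=340 A_ack=2024 B_seq=2024 B_ack=340
After event 5: A_seq=506 A_ack=2024 B_seq=2024 B_ack=506

506 2024 2024 506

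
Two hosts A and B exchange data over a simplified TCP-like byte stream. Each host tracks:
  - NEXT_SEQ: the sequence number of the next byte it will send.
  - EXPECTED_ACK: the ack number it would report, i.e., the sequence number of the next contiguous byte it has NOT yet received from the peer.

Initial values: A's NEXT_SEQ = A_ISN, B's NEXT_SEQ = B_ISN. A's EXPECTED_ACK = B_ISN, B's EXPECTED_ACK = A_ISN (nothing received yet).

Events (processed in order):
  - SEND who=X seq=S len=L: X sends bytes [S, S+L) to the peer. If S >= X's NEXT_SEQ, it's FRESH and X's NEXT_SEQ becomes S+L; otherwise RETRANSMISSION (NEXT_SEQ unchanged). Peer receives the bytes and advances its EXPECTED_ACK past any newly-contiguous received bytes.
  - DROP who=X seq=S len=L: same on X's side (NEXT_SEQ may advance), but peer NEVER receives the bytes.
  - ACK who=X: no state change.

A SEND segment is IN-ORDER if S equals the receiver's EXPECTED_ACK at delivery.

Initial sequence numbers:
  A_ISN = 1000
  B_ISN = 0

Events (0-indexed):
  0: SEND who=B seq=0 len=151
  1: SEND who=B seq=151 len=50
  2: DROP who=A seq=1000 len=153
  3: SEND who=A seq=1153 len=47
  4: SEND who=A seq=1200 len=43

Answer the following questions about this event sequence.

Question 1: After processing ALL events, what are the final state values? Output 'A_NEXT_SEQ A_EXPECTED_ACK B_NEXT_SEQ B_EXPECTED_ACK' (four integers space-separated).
Answer: 1243 201 201 1000

Derivation:
After event 0: A_seq=1000 A_ack=151 B_seq=151 B_ack=1000
After event 1: A_seq=1000 A_ack=201 B_seq=201 B_ack=1000
After event 2: A_seq=1153 A_ack=201 B_seq=201 B_ack=1000
After event 3: A_seq=1200 A_ack=201 B_seq=201 B_ack=1000
After event 4: A_seq=1243 A_ack=201 B_seq=201 B_ack=1000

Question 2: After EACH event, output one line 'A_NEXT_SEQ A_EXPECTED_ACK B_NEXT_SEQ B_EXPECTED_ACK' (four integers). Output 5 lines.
1000 151 151 1000
1000 201 201 1000
1153 201 201 1000
1200 201 201 1000
1243 201 201 1000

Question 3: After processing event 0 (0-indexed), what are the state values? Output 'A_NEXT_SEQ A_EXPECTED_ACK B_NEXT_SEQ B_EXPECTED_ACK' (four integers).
After event 0: A_seq=1000 A_ack=151 B_seq=151 B_ack=1000

1000 151 151 1000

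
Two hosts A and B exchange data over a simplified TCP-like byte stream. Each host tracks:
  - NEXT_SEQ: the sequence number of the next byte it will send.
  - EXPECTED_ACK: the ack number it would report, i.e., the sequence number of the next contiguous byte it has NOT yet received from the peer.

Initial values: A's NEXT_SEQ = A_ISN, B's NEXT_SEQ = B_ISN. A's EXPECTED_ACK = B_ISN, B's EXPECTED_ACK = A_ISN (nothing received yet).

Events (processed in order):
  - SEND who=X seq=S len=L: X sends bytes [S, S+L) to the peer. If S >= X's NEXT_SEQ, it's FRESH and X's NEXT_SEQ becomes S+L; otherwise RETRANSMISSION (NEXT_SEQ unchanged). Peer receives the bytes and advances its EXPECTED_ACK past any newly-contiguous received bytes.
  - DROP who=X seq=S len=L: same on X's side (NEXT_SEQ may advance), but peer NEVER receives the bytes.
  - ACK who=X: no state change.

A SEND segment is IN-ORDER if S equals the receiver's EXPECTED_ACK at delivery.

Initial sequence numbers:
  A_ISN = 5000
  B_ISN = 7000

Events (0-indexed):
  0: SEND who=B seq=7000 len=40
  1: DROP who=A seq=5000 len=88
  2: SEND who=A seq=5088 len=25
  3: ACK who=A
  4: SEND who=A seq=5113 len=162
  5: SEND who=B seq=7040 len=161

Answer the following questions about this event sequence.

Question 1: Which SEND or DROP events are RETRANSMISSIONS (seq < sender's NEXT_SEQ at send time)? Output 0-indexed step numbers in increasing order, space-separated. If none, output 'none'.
Answer: none

Derivation:
Step 0: SEND seq=7000 -> fresh
Step 1: DROP seq=5000 -> fresh
Step 2: SEND seq=5088 -> fresh
Step 4: SEND seq=5113 -> fresh
Step 5: SEND seq=7040 -> fresh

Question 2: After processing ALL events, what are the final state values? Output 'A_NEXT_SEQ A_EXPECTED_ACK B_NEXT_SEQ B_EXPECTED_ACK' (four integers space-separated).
After event 0: A_seq=5000 A_ack=7040 B_seq=7040 B_ack=5000
After event 1: A_seq=5088 A_ack=7040 B_seq=7040 B_ack=5000
After event 2: A_seq=5113 A_ack=7040 B_seq=7040 B_ack=5000
After event 3: A_seq=5113 A_ack=7040 B_seq=7040 B_ack=5000
After event 4: A_seq=5275 A_ack=7040 B_seq=7040 B_ack=5000
After event 5: A_seq=5275 A_ack=7201 B_seq=7201 B_ack=5000

Answer: 5275 7201 7201 5000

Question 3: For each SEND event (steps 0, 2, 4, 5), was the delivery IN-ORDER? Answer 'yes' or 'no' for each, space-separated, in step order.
Answer: yes no no yes

Derivation:
Step 0: SEND seq=7000 -> in-order
Step 2: SEND seq=5088 -> out-of-order
Step 4: SEND seq=5113 -> out-of-order
Step 5: SEND seq=7040 -> in-order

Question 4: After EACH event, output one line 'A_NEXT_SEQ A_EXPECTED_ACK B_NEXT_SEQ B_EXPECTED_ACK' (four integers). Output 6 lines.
5000 7040 7040 5000
5088 7040 7040 5000
5113 7040 7040 5000
5113 7040 7040 5000
5275 7040 7040 5000
5275 7201 7201 5000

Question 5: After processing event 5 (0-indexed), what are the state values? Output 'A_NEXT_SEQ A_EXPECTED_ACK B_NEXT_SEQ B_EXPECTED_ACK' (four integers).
After event 0: A_seq=5000 A_ack=7040 B_seq=7040 B_ack=5000
After event 1: A_seq=5088 A_ack=7040 B_seq=7040 B_ack=5000
After event 2: A_seq=5113 A_ack=7040 B_seq=7040 B_ack=5000
After event 3: A_seq=5113 A_ack=7040 B_seq=7040 B_ack=5000
After event 4: A_seq=5275 A_ack=7040 B_seq=7040 B_ack=5000
After event 5: A_seq=5275 A_ack=7201 B_seq=7201 B_ack=5000

5275 7201 7201 5000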